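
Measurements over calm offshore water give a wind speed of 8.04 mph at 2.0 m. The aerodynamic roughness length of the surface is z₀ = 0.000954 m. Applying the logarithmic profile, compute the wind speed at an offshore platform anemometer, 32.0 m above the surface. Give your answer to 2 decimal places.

Log law: V(z) ∝ ln(z/z₀), so V₂/V₁ = ln(z₂/z₀) / ln(z₁/z₀).
ln(32.0/0.000954) = 10.4206, ln(2.0/0.000954) = 7.6480
V₂ = 8.04 × 10.4206/7.6480 = 8.04 × 1.3625 = 10.9547 mph

10.95 mph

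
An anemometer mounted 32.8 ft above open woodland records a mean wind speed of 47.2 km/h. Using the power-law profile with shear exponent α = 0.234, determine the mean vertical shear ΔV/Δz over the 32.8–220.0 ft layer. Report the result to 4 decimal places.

0.1415 km/h/ft

Power law: V₂ = V₁ · (z₂/z₁)^α = 47.2 × (6.7073)^0.234 = 73.6808 km/h
ΔV/Δz = (73.6808 − 47.2)/(220.0 − 32.8) = 26.4808/187.2000 = 0.14146 km/h/ft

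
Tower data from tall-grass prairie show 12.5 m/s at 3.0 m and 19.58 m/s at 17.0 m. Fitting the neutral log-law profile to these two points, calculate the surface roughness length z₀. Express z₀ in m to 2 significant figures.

Log law: V(z) ∝ ln(z/z₀). With r = V₁/V₂ = 12.5/19.58 = 0.63841,
r · ln(z₂/z₀) = ln(z₁/z₀) ⇒ ln z₀ = (ln z₁ − r·ln z₂)/(1 − r)
ln z₀ = (1.09861 − 0.63841×2.83321) / 0.36159 = -1.9639
z₀ = exp(-1.9639) = 0.1403 m

z₀ ≈ 0.14 m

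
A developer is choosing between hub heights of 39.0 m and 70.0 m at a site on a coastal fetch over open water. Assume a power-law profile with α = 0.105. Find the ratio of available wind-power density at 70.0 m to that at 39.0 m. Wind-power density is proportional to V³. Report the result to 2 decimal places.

Speed ratio: V_B/V_A = (z_B/z_A)^α = (70.0/39.0)^0.105 = (1.7949)^0.105 = 1.06334
Power-density ratio: P_B/P_A = (V_B/V_A)³ = (1.06334)³ = 1.20232

1.20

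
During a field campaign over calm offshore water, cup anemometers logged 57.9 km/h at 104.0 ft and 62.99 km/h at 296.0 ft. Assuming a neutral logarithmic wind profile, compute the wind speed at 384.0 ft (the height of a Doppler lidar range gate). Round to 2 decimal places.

64.26 km/h

Log law: V ∝ ln(z/z₀). From the pair, with r = V₁/V₂ = 0.91919,
ln z₀ = (ln z₁ − r·ln z₂)/(1 − r) = (4.6444 − 0.91919×5.6904)/0.08081 = -7.2538 → z₀ = 0.0007075 ft
V₃ = V₁ · ln(z₃/z₀)/ln(z₁/z₀) = 57.9 × 13.2044/11.8981 = 64.2566 km/h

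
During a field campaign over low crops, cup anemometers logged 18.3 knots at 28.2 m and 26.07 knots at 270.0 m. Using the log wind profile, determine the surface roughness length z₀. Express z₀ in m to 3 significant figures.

Log law: V(z) ∝ ln(z/z₀). With r = V₁/V₂ = 18.3/26.07 = 0.70196,
r · ln(z₂/z₀) = ln(z₁/z₀) ⇒ ln z₀ = (ln z₁ − r·ln z₂)/(1 − r)
ln z₀ = (3.33932 − 0.70196×5.59842) / 0.29804 = -1.9813
z₀ = exp(-1.9813) = 0.1379 m

z₀ ≈ 0.138 m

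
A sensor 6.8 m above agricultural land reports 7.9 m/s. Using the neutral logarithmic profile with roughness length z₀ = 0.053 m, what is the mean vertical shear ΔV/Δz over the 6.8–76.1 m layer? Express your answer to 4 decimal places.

0.0567 m/s/m

Log law: V₂ = V₁ · ln(z₂/z₀)/ln(z₁/z₀) = 7.9 × 7.2695/4.8544 = 11.8304 m/s
ΔV/Δz = (11.8304 − 7.9)/(76.1 − 6.8) = 3.9304/69.3000 = 0.05672 m/s/m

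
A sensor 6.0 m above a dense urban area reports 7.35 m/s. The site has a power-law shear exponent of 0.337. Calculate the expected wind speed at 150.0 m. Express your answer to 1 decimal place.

21.7 m/s

Power-law profile: V₂ = V₁ · (z₂/z₁)^α
V₂ = 7.35 × (150.0/6.0)^0.337 = 7.35 × (25.0000)^0.337
    = 7.35 × 2.9587 = 21.7467 m/s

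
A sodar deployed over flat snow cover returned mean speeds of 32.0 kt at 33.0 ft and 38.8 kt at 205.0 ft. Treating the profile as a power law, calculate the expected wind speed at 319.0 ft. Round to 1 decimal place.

First find α: α = ln(V₂/V₁)/ln(z₂/z₁) = ln(38.8/32.0)/ln(205.0/33.0) = 0.19268/1.82650 = 0.1055
Extrapolate from 205.0 ft to 319.0 ft: V₃ = 38.8 × (319.0/205.0)^0.1055 = 38.8 × 1.0478 = 40.6528 kt

40.7 kt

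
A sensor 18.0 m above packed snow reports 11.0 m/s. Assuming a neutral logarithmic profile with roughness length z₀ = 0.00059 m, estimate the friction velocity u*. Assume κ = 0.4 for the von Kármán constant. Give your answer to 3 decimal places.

Log law: V(z) = (u*/κ) · ln(z/z₀) ⇒ u* = κ · V / ln(z/z₀)
u* = 0.4 × 11.0 / ln(18.0/0.00059) = 0.4 × 11.0 / 10.3258
   = 4.4000 / 10.3258 = 0.4261 m/s

u* ≈ 0.426 m/s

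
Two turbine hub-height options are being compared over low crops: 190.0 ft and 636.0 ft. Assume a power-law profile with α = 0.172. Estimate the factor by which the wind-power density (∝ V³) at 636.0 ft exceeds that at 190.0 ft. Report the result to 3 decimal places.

1.865

Speed ratio: V_B/V_A = (z_B/z_A)^α = (636.0/190.0)^0.172 = (3.3474)^0.172 = 1.23097
Power-density ratio: P_B/P_A = (V_B/V_A)³ = (1.23097)³ = 1.86529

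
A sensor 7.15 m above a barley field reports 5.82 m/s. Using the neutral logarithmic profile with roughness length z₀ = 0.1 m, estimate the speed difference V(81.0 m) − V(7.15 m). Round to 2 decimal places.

Log law: V₂ = V₁ · ln(z₂/z₀)/ln(z₁/z₀) = 5.82 × 6.6970/4.2697 = 9.1287 m/s
ΔV = 9.1287 − 5.82 = 3.3087 m/s

3.31 m/s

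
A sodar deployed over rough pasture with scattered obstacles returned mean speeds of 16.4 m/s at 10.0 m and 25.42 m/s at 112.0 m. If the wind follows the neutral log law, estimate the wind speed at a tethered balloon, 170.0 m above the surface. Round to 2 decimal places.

Log law: V ∝ ln(z/z₀). From the pair, with r = V₁/V₂ = 0.64516,
ln z₀ = (ln z₁ − r·ln z₂)/(1 − r) = (2.3026 − 0.64516×4.7185)/0.35484 = -2.0900 → z₀ = 0.1237 m
V₃ = V₁ · ln(z₃/z₀)/ln(z₁/z₀) = 16.4 × 7.2258/4.3926 = 26.9780 m/s

26.98 m/s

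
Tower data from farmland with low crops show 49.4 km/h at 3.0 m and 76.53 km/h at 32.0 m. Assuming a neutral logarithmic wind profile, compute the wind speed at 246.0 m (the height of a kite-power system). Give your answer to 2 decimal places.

99.91 km/h

Log law: V ∝ ln(z/z₀). From the pair, with r = V₁/V₂ = 0.64550,
ln z₀ = (ln z₁ − r·ln z₂)/(1 − r) = (1.0986 − 0.64550×3.4657)/0.35450 = -3.2116 → z₀ = 0.04029 m
V₃ = V₁ · ln(z₃/z₀)/ln(z₁/z₀) = 49.4 × 8.7169/4.3102 = 99.9061 km/h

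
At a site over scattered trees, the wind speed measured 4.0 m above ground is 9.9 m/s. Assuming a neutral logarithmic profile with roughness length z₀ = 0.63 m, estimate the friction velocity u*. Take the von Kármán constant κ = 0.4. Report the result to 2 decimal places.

Log law: V(z) = (u*/κ) · ln(z/z₀) ⇒ u* = κ · V / ln(z/z₀)
u* = 0.4 × 9.9 / ln(4.0/0.63) = 0.4 × 9.9 / 1.8483
   = 3.9600 / 1.8483 = 2.1425 m/s

u* ≈ 2.14 m/s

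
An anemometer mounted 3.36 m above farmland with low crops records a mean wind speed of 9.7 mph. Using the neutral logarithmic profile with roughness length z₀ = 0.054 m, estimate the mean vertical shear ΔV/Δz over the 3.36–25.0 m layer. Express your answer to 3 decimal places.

0.218 mph/m

Log law: V₂ = V₁ · ln(z₂/z₀)/ln(z₁/z₀) = 9.7 × 6.1376/4.1307 = 14.4128 mph
ΔV/Δz = (14.4128 − 9.7)/(25.0 − 3.36) = 4.7128/21.6400 = 0.21778 mph/m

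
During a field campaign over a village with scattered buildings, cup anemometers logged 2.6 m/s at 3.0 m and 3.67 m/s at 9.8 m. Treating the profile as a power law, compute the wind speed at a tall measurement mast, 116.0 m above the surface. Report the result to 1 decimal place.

First find α: α = ln(V₂/V₁)/ln(z₂/z₁) = ln(3.67/2.6)/ln(9.8/3.0) = 0.34468/1.18377 = 0.2912
Extrapolate from 9.8 m to 116.0 m: V₃ = 3.67 × (116.0/9.8)^0.2912 = 3.67 × 2.0535 = 7.5363 m/s

7.5 m/s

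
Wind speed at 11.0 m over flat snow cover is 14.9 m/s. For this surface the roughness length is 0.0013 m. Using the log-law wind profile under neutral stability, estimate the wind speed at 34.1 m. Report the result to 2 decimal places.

16.76 m/s

Log law: V(z) ∝ ln(z/z₀), so V₂/V₁ = ln(z₂/z₀) / ln(z₁/z₀).
ln(34.1/0.0013) = 10.1747, ln(11.0/0.0013) = 9.0433
V₂ = 14.9 × 10.1747/9.0433 = 14.9 × 1.1251 = 16.7641 m/s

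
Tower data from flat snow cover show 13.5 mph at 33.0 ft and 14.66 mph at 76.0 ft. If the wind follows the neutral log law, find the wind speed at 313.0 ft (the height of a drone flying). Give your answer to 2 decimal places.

Log law: V ∝ ln(z/z₀). From the pair, with r = V₁/V₂ = 0.92087,
ln z₀ = (ln z₁ − r·ln z₂)/(1 − r) = (3.4965 − 0.92087×4.3307)/0.07913 = -6.2122 → z₀ = 0.002005 ft
V₃ = V₁ · ln(z₃/z₀)/ln(z₁/z₀) = 13.5 × 11.9584/9.7087 = 16.6282 mph

16.63 mph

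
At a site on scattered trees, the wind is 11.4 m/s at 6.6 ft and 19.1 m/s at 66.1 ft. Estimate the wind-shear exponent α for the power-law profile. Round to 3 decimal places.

Power law: V₂/V₁ = (z₂/z₁)^α ⇒ α = ln(V₂/V₁) / ln(z₂/z₁)
α = ln(19.1/11.4) / ln(66.1/6.6) = ln(1.6754) / ln(10.0152)
  = 0.51607 / 2.30410 = 0.22398

α ≈ 0.224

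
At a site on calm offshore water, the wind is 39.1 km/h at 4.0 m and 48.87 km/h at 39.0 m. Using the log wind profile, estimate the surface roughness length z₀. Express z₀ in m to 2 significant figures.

Log law: V(z) ∝ ln(z/z₀). With r = V₁/V₂ = 39.1/48.87 = 0.80008,
r · ln(z₂/z₀) = ln(z₁/z₀) ⇒ ln z₀ = (ln z₁ − r·ln z₂)/(1 − r)
ln z₀ = (1.38629 − 0.80008×3.66356) / 0.19992 = -7.7274
z₀ = exp(-7.7274) = 0.0004406 m

z₀ ≈ 0.00044 m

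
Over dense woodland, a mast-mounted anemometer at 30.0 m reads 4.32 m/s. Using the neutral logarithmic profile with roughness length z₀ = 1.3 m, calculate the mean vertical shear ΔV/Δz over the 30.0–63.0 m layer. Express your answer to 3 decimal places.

Log law: V₂ = V₁ · ln(z₂/z₀)/ln(z₁/z₀) = 4.32 × 3.8808/3.1388 = 5.3411 m/s
ΔV/Δz = (5.3411 − 4.32)/(63.0 − 30.0) = 1.0211/33.0000 = 0.03094 m/s/m

0.031 m/s/m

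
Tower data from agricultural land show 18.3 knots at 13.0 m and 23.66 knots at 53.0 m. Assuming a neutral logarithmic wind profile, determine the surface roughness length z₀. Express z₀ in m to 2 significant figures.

z₀ ≈ 0.11 m

Log law: V(z) ∝ ln(z/z₀). With r = V₁/V₂ = 18.3/23.66 = 0.77346,
r · ln(z₂/z₀) = ln(z₁/z₀) ⇒ ln z₀ = (ln z₁ − r·ln z₂)/(1 − r)
ln z₀ = (2.56495 − 0.77346×3.97029) / 0.22654 = -2.2331
z₀ = exp(-2.2331) = 0.1072 m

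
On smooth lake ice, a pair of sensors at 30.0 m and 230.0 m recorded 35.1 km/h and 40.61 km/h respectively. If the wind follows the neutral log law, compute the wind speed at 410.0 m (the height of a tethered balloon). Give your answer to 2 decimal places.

42.17 km/h

Log law: V ∝ ln(z/z₀). From the pair, with r = V₁/V₂ = 0.86432,
ln z₀ = (ln z₁ − r·ln z₂)/(1 − r) = (3.4012 − 0.86432×5.4381)/0.13568 = -9.5742 → z₀ = 0.00006950 m
V₃ = V₁ · ln(z₃/z₀)/ln(z₁/z₀) = 35.1 × 15.5904/12.9754 = 42.1738 km/h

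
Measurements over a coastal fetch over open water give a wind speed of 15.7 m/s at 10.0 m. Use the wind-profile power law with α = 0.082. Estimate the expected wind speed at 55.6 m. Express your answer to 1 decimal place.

18.1 m/s

Power-law profile: V₂ = V₁ · (z₂/z₁)^α
V₂ = 15.7 × (55.6/10.0)^0.082 = 15.7 × (5.5600)^0.082
    = 15.7 × 1.1511 = 18.0716 m/s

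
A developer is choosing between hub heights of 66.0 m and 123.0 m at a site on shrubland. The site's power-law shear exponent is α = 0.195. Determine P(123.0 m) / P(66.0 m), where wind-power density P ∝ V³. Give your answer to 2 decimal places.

Speed ratio: V_B/V_A = (z_B/z_A)^α = (123.0/66.0)^0.195 = (1.8636)^0.195 = 1.12907
Power-density ratio: P_B/P_A = (V_B/V_A)³ = (1.12907)³ = 1.43933

1.44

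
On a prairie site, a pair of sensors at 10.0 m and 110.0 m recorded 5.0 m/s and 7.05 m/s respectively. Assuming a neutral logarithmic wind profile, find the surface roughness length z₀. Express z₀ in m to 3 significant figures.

z₀ ≈ 0.0288 m

Log law: V(z) ∝ ln(z/z₀). With r = V₁/V₂ = 5.0/7.05 = 0.70922,
r · ln(z₂/z₀) = ln(z₁/z₀) ⇒ ln z₀ = (ln z₁ − r·ln z₂)/(1 − r)
ln z₀ = (2.30259 − 0.70922×4.70048) / 0.29078 = -3.5459
z₀ = exp(-3.5459) = 0.02884 m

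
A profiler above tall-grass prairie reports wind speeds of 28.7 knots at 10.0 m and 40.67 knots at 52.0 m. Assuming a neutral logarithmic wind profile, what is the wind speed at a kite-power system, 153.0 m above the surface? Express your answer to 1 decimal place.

48.5 knots

Log law: V ∝ ln(z/z₀). From the pair, with r = V₁/V₂ = 0.70568,
ln z₀ = (ln z₁ − r·ln z₂)/(1 − r) = (2.3026 − 0.70568×3.9512)/0.29432 = -1.6503 → z₀ = 0.1920 m
V₃ = V₁ · ln(z₃/z₀)/ln(z₁/z₀) = 28.7 × 6.6808/3.9529 = 48.5054 knots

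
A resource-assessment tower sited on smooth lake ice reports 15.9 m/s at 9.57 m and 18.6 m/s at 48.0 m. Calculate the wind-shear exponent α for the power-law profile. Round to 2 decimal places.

Power law: V₂/V₁ = (z₂/z₁)^α ⇒ α = ln(V₂/V₁) / ln(z₂/z₁)
α = ln(18.6/15.9) / ln(48.0/9.57) = ln(1.1698) / ln(5.0157)
  = 0.15684 / 1.61257 = 0.09726

α ≈ 0.10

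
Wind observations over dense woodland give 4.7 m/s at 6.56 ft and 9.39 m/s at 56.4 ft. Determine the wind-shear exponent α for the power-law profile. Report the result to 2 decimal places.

α ≈ 0.32

Power law: V₂/V₁ = (z₂/z₁)^α ⇒ α = ln(V₂/V₁) / ln(z₂/z₁)
α = ln(9.39/4.7) / ln(56.4/6.56) = ln(1.9979) / ln(8.5976)
  = 0.69208 / 2.15148 = 0.32168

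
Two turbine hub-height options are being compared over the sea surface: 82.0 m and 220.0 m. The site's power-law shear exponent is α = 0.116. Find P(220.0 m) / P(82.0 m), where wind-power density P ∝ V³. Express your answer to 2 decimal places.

1.41

Speed ratio: V_B/V_A = (z_B/z_A)^α = (220.0/82.0)^0.116 = (2.6829)^0.116 = 1.12129
Power-density ratio: P_B/P_A = (V_B/V_A)³ = (1.12129)³ = 1.40979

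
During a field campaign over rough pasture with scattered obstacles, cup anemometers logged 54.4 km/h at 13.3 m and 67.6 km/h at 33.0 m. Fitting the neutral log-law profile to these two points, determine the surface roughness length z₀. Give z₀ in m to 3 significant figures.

z₀ ≈ 0.314 m

Log law: V(z) ∝ ln(z/z₀). With r = V₁/V₂ = 54.4/67.6 = 0.80473,
r · ln(z₂/z₀) = ln(z₁/z₀) ⇒ ln z₀ = (ln z₁ − r·ln z₂)/(1 − r)
ln z₀ = (2.58776 − 0.80473×3.49651) / 0.19527 = -1.1574
z₀ = exp(-1.1574) = 0.3143 m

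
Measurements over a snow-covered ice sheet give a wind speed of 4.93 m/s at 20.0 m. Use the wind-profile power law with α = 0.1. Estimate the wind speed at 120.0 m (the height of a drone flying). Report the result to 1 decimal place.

Power-law profile: V₂ = V₁ · (z₂/z₁)^α
V₂ = 4.93 × (120.0/20.0)^0.1 = 4.93 × (6.0000)^0.1
    = 4.93 × 1.1962 = 5.8974 m/s

5.9 m/s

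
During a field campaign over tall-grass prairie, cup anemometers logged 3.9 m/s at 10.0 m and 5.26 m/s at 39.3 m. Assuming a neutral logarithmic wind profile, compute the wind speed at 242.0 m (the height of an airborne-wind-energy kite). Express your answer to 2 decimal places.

Log law: V ∝ ln(z/z₀). From the pair, with r = V₁/V₂ = 0.74144,
ln z₀ = (ln z₁ − r·ln z₂)/(1 − r) = (2.3026 − 0.74144×3.6712)/0.25856 = -1.6222 → z₀ = 0.1975 m
V₃ = V₁ · ln(z₃/z₀)/ln(z₁/z₀) = 3.9 × 7.1111/3.9248 = 7.0662 m/s

7.07 m/s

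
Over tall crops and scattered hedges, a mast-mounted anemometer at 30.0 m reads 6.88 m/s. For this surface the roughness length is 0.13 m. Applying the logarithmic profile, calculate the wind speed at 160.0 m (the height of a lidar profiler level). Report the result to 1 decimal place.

9.0 m/s

Log law: V(z) ∝ ln(z/z₀), so V₂/V₁ = ln(z₂/z₀) / ln(z₁/z₀).
ln(160.0/0.13) = 7.1154, ln(30.0/0.13) = 5.4414
V₂ = 6.88 × 7.1154/5.4414 = 6.88 × 1.3076 = 8.9965 m/s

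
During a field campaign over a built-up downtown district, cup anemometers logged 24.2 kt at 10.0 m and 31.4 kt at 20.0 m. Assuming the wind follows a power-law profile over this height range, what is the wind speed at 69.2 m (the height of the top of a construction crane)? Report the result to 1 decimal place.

50.1 kt

First find α: α = ln(V₂/V₁)/ln(z₂/z₁) = ln(31.4/24.2)/ln(20.0/10.0) = 0.26046/0.69315 = 0.3758
Extrapolate from 20.0 m to 69.2 m: V₃ = 31.4 × (69.2/20.0)^0.3758 = 31.4 × 1.5943 = 50.0601 kt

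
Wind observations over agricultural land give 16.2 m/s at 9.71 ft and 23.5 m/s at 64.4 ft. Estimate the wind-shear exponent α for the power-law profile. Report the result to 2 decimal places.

Power law: V₂/V₁ = (z₂/z₁)^α ⇒ α = ln(V₂/V₁) / ln(z₂/z₁)
α = ln(23.5/16.2) / ln(64.4/9.71) = ln(1.4506) / ln(6.6323)
  = 0.37199 / 1.89196 = 0.19662

α ≈ 0.20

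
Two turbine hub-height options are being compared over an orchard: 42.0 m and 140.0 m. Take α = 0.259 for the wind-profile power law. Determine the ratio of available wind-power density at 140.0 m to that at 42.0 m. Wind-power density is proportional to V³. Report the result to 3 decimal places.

Speed ratio: V_B/V_A = (z_B/z_A)^α = (140.0/42.0)^0.259 = (3.3333)^0.259 = 1.36592
Power-density ratio: P_B/P_A = (V_B/V_A)³ = (1.36592)³ = 2.54845

2.548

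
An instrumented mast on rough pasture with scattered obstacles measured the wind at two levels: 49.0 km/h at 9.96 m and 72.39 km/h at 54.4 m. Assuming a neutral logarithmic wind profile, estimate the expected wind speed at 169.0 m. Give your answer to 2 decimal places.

Log law: V ∝ ln(z/z₀). From the pair, with r = V₁/V₂ = 0.67689,
ln z₀ = (ln z₁ − r·ln z₂)/(1 − r) = (2.2986 − 0.67689×3.9964)/0.32311 = -1.2581 → z₀ = 0.2842 m
V₃ = V₁ · ln(z₃/z₀)/ln(z₁/z₀) = 49.0 × 6.3880/3.5567 = 88.0064 km/h

88.01 km/h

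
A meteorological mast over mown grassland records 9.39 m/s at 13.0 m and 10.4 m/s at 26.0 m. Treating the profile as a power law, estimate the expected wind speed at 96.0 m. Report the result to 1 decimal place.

12.6 m/s

First find α: α = ln(V₂/V₁)/ln(z₂/z₁) = ln(10.4/9.39)/ln(26.0/13.0) = 0.10216/0.69315 = 0.1474
Extrapolate from 26.0 m to 96.0 m: V₃ = 10.4 × (96.0/26.0)^0.1474 = 10.4 × 1.2123 = 12.6080 m/s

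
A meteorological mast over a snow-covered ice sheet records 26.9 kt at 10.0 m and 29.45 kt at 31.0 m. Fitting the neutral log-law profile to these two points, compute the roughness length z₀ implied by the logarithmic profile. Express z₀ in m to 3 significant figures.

z₀ ≈ 0.0000656 m

Log law: V(z) ∝ ln(z/z₀). With r = V₁/V₂ = 26.9/29.45 = 0.91341,
r · ln(z₂/z₀) = ln(z₁/z₀) ⇒ ln z₀ = (ln z₁ − r·ln z₂)/(1 − r)
ln z₀ = (2.30259 − 0.91341×3.43399) / 0.08659 = -9.6326
z₀ = exp(-9.6326) = 0.00006556 m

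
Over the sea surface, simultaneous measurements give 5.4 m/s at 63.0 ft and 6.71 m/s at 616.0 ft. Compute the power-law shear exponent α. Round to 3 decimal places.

Power law: V₂/V₁ = (z₂/z₁)^α ⇒ α = ln(V₂/V₁) / ln(z₂/z₁)
α = ln(6.71/5.4) / ln(616.0/63.0) = ln(1.2426) / ln(9.7778)
  = 0.21720 / 2.28011 = 0.09526

α ≈ 0.095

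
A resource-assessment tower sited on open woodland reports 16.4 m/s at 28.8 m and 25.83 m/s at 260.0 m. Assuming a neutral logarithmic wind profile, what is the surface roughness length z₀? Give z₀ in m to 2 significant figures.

z₀ ≈ 0.63 m

Log law: V(z) ∝ ln(z/z₀). With r = V₁/V₂ = 16.4/25.83 = 0.63492,
r · ln(z₂/z₀) = ln(z₁/z₀) ⇒ ln z₀ = (ln z₁ − r·ln z₂)/(1 − r)
ln z₀ = (3.36038 − 0.63492×5.56068) / 0.36508 = -0.4662
z₀ = exp(-0.4662) = 0.6274 m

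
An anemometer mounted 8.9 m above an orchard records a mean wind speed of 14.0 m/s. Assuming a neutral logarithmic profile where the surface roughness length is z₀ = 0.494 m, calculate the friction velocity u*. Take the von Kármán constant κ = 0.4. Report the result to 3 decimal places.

Log law: V(z) = (u*/κ) · ln(z/z₀) ⇒ u* = κ · V / ln(z/z₀)
u* = 0.4 × 14.0 / ln(8.9/0.494) = 0.4 × 14.0 / 2.8913
   = 5.6000 / 2.8913 = 1.9369 m/s

u* ≈ 1.937 m/s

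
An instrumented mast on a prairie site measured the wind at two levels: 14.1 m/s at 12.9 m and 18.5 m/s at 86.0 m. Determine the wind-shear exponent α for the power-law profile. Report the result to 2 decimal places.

α ≈ 0.14

Power law: V₂/V₁ = (z₂/z₁)^α ⇒ α = ln(V₂/V₁) / ln(z₂/z₁)
α = ln(18.5/14.1) / ln(86.0/12.9) = ln(1.3121) / ln(6.6667)
  = 0.27160 / 1.89712 = 0.14316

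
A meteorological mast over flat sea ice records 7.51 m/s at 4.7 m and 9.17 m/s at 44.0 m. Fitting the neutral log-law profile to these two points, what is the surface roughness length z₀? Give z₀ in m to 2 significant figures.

Log law: V(z) ∝ ln(z/z₀). With r = V₁/V₂ = 7.51/9.17 = 0.81897,
r · ln(z₂/z₀) = ln(z₁/z₀) ⇒ ln z₀ = (ln z₁ − r·ln z₂)/(1 − r)
ln z₀ = (1.54756 − 0.81897×3.78419) / 0.18103 = -8.5712
z₀ = exp(-8.5712) = 0.0001895 m

z₀ ≈ 0.00019 m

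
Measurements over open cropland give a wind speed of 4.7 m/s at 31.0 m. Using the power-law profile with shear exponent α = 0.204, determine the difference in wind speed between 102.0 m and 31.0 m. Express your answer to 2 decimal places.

1.29 m/s

Power law: V₂ = V₁ · (z₂/z₁)^α = 4.7 × (3.2903)^0.204 = 5.9926 m/s
ΔV = 5.9926 − 4.7 = 1.2926 m/s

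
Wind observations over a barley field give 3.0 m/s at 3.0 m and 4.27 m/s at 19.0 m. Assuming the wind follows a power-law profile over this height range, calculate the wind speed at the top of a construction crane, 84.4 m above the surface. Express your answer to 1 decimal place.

First find α: α = ln(V₂/V₁)/ln(z₂/z₁) = ln(4.27/3.0)/ln(19.0/3.0) = 0.35300/1.84583 = 0.1912
Extrapolate from 19.0 m to 84.4 m: V₃ = 4.27 × (84.4/19.0)^0.1912 = 4.27 × 1.3300 = 5.6790 m/s

5.7 m/s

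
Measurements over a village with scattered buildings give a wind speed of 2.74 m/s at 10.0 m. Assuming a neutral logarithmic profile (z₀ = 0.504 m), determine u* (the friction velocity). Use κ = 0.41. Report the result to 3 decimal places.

u* ≈ 0.376 m/s

Log law: V(z) = (u*/κ) · ln(z/z₀) ⇒ u* = κ · V / ln(z/z₀)
u* = 0.41 × 2.74 / ln(10.0/0.504) = 0.41 × 2.74 / 2.9878
   = 1.1234 / 2.9878 = 0.3760 m/s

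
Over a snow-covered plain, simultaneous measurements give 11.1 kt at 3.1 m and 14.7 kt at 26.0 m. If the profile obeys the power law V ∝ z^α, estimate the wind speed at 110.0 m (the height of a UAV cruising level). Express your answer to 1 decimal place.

17.8 kt

First find α: α = ln(V₂/V₁)/ln(z₂/z₁) = ln(14.7/11.1)/ln(26.0/3.1) = 0.28090/2.12669 = 0.1321
Extrapolate from 26.0 m to 110.0 m: V₃ = 14.7 × (110.0/26.0)^0.1321 = 14.7 × 1.2099 = 17.7851 kt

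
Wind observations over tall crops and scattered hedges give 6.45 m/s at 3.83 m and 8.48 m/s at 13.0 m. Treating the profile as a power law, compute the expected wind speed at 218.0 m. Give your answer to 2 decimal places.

First find α: α = ln(V₂/V₁)/ln(z₂/z₁) = ln(8.48/6.45)/ln(13.0/3.83) = 0.27363/1.22208 = 0.2239
Extrapolate from 13.0 m to 218.0 m: V₃ = 8.48 × (218.0/13.0)^0.2239 = 8.48 × 1.8801 = 15.9430 m/s

15.94 m/s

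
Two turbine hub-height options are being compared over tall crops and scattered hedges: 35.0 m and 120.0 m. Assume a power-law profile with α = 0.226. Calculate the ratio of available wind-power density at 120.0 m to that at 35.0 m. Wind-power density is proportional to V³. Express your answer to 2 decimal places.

Speed ratio: V_B/V_A = (z_B/z_A)^α = (120.0/35.0)^0.226 = (3.4286)^0.226 = 1.32110
Power-density ratio: P_B/P_A = (V_B/V_A)³ = (1.32110)³ = 2.30572

2.31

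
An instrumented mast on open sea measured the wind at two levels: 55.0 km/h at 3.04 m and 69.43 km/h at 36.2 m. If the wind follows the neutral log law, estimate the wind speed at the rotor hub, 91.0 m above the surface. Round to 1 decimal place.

74.8 km/h

Log law: V ∝ ln(z/z₀). From the pair, with r = V₁/V₂ = 0.79216,
ln z₀ = (ln z₁ − r·ln z₂)/(1 − r) = (1.1119 − 0.79216×3.5891)/0.20784 = -8.3300 → z₀ = 0.0002412 m
V₃ = V₁ · ln(z₃/z₀)/ln(z₁/z₀) = 55.0 × 12.8409/9.4419 = 74.7996 km/h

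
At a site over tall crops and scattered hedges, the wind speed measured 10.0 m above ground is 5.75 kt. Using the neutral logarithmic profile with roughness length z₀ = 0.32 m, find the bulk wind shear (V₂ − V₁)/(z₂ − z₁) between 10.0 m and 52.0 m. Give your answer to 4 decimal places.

Log law: V₂ = V₁ · ln(z₂/z₀)/ln(z₁/z₀) = 5.75 × 5.0907/3.4420 = 8.5041 kt
ΔV/Δz = (8.5041 − 5.75)/(52.0 − 10.0) = 2.7541/42.0000 = 0.06557 kt/m

0.0656 kt/m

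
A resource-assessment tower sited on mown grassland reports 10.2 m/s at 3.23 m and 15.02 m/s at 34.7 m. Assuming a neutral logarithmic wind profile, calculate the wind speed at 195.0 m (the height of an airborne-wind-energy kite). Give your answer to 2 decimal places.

Log law: V ∝ ln(z/z₀). From the pair, with r = V₁/V₂ = 0.67909,
ln z₀ = (ln z₁ − r·ln z₂)/(1 − r) = (1.1725 − 0.67909×3.5467)/0.32091 = -3.8519 → z₀ = 0.02124 m
V₃ = V₁ · ln(z₃/z₀)/ln(z₁/z₀) = 10.2 × 9.1249/5.0244 = 18.5245 m/s

18.52 m/s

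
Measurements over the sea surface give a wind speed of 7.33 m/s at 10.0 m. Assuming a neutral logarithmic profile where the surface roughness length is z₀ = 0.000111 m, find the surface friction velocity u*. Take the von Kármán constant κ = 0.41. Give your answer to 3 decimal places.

u* ≈ 0.263 m/s

Log law: V(z) = (u*/κ) · ln(z/z₀) ⇒ u* = κ · V / ln(z/z₀)
u* = 0.41 × 7.33 / ln(10.0/0.000111) = 0.41 × 7.33 / 11.4086
   = 3.0053 / 11.4086 = 0.2634 m/s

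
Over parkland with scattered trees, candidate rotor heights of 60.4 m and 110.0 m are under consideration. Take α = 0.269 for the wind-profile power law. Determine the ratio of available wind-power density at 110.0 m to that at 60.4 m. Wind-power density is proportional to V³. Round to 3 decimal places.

1.622

Speed ratio: V_B/V_A = (z_B/z_A)^α = (110.0/60.4)^0.269 = (1.8212)^0.269 = 1.17499
Power-density ratio: P_B/P_A = (V_B/V_A)³ = (1.17499)³ = 1.62221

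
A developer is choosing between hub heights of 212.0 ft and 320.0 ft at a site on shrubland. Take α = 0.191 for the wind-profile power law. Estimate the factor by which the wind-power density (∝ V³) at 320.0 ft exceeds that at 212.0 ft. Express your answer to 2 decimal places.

Speed ratio: V_B/V_A = (z_B/z_A)^α = (320.0/212.0)^0.191 = (1.5094)^0.191 = 1.08182
Power-density ratio: P_B/P_A = (V_B/V_A)³ = (1.08182)³ = 1.26608

1.27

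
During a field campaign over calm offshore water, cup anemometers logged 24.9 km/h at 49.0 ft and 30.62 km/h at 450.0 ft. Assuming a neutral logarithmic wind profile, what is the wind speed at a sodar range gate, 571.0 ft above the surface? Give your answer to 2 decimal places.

31.23 km/h

Log law: V ∝ ln(z/z₀). From the pair, with r = V₁/V₂ = 0.81319,
ln z₀ = (ln z₁ − r·ln z₂)/(1 − r) = (3.8918 − 0.81319×6.1092)/0.18681 = -5.7610 → z₀ = 0.003148 ft
V₃ = V₁ · ln(z₃/z₀)/ln(z₁/z₀) = 24.9 × 12.1084/9.6528 = 31.2343 km/h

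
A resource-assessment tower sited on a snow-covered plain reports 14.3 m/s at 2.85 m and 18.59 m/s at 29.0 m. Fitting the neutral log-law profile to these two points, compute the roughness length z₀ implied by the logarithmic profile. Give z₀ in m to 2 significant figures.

Log law: V(z) ∝ ln(z/z₀). With r = V₁/V₂ = 14.3/18.59 = 0.76923,
r · ln(z₂/z₀) = ln(z₁/z₀) ⇒ ln z₀ = (ln z₁ − r·ln z₂)/(1 − r)
ln z₀ = (1.04732 − 0.76923×3.36730) / 0.23077 = -6.6859
z₀ = exp(-6.6859) = 0.001248 m

z₀ ≈ 0.0012 m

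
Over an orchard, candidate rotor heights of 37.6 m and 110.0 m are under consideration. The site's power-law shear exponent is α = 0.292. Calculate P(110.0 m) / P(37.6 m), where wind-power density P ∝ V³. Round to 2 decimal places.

2.56

Speed ratio: V_B/V_A = (z_B/z_A)^α = (110.0/37.6)^0.292 = (2.9255)^0.292 = 1.36814
Power-density ratio: P_B/P_A = (V_B/V_A)³ = (1.36814)³ = 2.56092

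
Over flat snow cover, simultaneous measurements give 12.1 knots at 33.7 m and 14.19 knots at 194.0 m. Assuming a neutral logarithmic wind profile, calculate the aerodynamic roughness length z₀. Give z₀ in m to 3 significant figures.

Log law: V(z) ∝ ln(z/z₀). With r = V₁/V₂ = 12.1/14.19 = 0.85271,
r · ln(z₂/z₀) = ln(z₁/z₀) ⇒ ln z₀ = (ln z₁ − r·ln z₂)/(1 − r)
ln z₀ = (3.51750 − 0.85271×5.26786) / 0.14729 = -6.6162
z₀ = exp(-6.6162) = 0.001339 m

z₀ ≈ 0.00134 m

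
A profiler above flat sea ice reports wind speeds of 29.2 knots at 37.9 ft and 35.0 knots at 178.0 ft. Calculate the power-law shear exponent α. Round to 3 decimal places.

α ≈ 0.117

Power law: V₂/V₁ = (z₂/z₁)^α ⇒ α = ln(V₂/V₁) / ln(z₂/z₁)
α = ln(35.0/29.2) / ln(178.0/37.9) = ln(1.1986) / ln(4.6966)
  = 0.18118 / 1.54683 = 0.11713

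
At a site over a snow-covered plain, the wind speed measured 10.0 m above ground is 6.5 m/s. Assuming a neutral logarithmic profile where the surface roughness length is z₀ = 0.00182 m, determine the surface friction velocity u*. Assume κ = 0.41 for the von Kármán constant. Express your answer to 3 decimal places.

u* ≈ 0.309 m/s

Log law: V(z) = (u*/κ) · ln(z/z₀) ⇒ u* = κ · V / ln(z/z₀)
u* = 0.41 × 6.5 / ln(10.0/0.00182) = 0.41 × 6.5 / 8.6115
   = 2.6650 / 8.6115 = 0.3095 m/s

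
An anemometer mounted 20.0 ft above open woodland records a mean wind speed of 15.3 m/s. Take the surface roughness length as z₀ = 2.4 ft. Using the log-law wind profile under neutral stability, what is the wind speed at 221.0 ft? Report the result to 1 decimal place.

32.6 m/s

Log law: V(z) ∝ ln(z/z₀), so V₂/V₁ = ln(z₂/z₀) / ln(z₁/z₀).
ln(221.0/2.4) = 4.5227, ln(20.0/2.4) = 2.1203
V₂ = 15.3 × 4.5227/2.1203 = 15.3 × 2.1331 = 32.6361 m/s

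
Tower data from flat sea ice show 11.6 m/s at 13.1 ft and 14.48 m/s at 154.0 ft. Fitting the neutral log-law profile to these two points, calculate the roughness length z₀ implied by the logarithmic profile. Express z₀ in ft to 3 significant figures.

Log law: V(z) ∝ ln(z/z₀). With r = V₁/V₂ = 11.6/14.48 = 0.80110,
r · ln(z₂/z₀) = ln(z₁/z₀) ⇒ ln z₀ = (ln z₁ − r·ln z₂)/(1 − r)
ln z₀ = (2.57261 − 0.80110×5.03695) / 0.19890 = -7.3532
z₀ = exp(-7.3532) = 0.0006405 ft

z₀ ≈ 0.000641 ft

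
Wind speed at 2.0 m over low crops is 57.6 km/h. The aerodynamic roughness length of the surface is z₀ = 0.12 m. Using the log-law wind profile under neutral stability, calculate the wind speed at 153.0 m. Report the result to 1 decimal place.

Log law: V(z) ∝ ln(z/z₀), so V₂/V₁ = ln(z₂/z₀) / ln(z₁/z₀).
ln(153.0/0.12) = 7.1507, ln(2.0/0.12) = 2.8134
V₂ = 57.6 × 7.1507/2.8134 = 57.6 × 2.5416 = 146.3990 km/h

146.4 km/h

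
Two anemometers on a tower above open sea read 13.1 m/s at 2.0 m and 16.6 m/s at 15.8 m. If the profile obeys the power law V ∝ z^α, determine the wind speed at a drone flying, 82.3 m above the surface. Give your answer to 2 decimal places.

First find α: α = ln(V₂/V₁)/ln(z₂/z₁) = ln(16.6/13.1)/ln(15.8/2.0) = 0.23679/2.06686 = 0.1146
Extrapolate from 15.8 m to 82.3 m: V₃ = 16.6 × (82.3/15.8)^0.1146 = 16.6 × 1.2081 = 20.0550 m/s

20.05 m/s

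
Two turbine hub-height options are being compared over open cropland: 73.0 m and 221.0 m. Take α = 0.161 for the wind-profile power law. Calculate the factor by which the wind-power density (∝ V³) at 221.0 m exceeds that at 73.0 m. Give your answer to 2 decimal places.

Speed ratio: V_B/V_A = (z_B/z_A)^α = (221.0/73.0)^0.161 = (3.0274)^0.161 = 1.19523
Power-density ratio: P_B/P_A = (V_B/V_A)³ = (1.19523)³ = 1.70748

1.71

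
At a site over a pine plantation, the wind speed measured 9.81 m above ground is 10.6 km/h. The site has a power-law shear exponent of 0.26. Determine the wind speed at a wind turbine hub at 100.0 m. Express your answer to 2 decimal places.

19.39 km/h

Power-law profile: V₂ = V₁ · (z₂/z₁)^α
V₂ = 10.6 × (100.0/9.81)^0.26 = 10.6 × (10.1937)^0.26
    = 10.6 × 1.8288 = 19.3853 km/h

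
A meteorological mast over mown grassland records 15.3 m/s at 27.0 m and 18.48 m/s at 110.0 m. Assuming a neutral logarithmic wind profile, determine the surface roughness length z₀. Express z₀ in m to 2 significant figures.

z₀ ≈ 0.031 m

Log law: V(z) ∝ ln(z/z₀). With r = V₁/V₂ = 15.3/18.48 = 0.82792,
r · ln(z₂/z₀) = ln(z₁/z₀) ⇒ ln z₀ = (ln z₁ − r·ln z₂)/(1 − r)
ln z₀ = (3.29584 − 0.82792×4.70048) / 0.17208 = -3.4624
z₀ = exp(-3.4624) = 0.03136 m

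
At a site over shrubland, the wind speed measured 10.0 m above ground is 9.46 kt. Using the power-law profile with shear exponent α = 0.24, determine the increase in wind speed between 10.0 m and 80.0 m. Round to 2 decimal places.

Power law: V₂ = V₁ · (z₂/z₁)^α = 9.46 × (8.0000)^0.24 = 15.5823 kt
ΔV = 15.5823 − 9.46 = 6.1223 kt

6.12 kt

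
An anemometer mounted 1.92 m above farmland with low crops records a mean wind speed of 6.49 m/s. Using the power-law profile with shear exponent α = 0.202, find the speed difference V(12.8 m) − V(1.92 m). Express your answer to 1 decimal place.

3.0 m/s

Power law: V₂ = V₁ · (z₂/z₁)^α = 6.49 × (6.6667)^0.202 = 9.5208 m/s
ΔV = 9.5208 − 6.49 = 3.0308 m/s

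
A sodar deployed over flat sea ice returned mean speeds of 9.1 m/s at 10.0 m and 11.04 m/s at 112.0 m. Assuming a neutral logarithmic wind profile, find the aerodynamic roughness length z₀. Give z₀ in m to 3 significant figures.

z₀ ≈ 0.000120 m

Log law: V(z) ∝ ln(z/z₀). With r = V₁/V₂ = 9.1/11.04 = 0.82428,
r · ln(z₂/z₀) = ln(z₁/z₀) ⇒ ln z₀ = (ln z₁ − r·ln z₂)/(1 − r)
ln z₀ = (2.30259 − 0.82428×4.71850) / 0.17572 = -9.0298
z₀ = exp(-9.0298) = 0.0001198 m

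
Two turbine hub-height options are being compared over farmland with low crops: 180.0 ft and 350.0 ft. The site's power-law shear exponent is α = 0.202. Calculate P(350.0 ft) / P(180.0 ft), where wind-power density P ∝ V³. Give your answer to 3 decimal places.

1.496

Speed ratio: V_B/V_A = (z_B/z_A)^α = (350.0/180.0)^0.202 = (1.9444)^0.202 = 1.14376
Power-density ratio: P_B/P_A = (V_B/V_A)³ = (1.14376)³ = 1.49627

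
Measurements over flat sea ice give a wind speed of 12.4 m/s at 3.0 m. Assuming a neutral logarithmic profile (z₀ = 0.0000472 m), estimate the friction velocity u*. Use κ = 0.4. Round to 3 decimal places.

Log law: V(z) = (u*/κ) · ln(z/z₀) ⇒ u* = κ · V / ln(z/z₀)
u* = 0.4 × 12.4 / ln(3.0/0.0000472) = 0.4 × 12.4 / 11.0597
   = 4.9600 / 11.0597 = 0.4485 m/s

u* ≈ 0.448 m/s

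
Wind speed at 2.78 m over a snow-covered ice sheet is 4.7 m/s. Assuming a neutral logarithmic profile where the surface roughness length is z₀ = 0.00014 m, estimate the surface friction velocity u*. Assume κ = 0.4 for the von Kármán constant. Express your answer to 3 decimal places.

Log law: V(z) = (u*/κ) · ln(z/z₀) ⇒ u* = κ · V / ln(z/z₀)
u* = 0.4 × 4.7 / ln(2.78/0.00014) = 0.4 × 4.7 / 9.8963
   = 1.8800 / 9.8963 = 0.1900 m/s

u* ≈ 0.190 m/s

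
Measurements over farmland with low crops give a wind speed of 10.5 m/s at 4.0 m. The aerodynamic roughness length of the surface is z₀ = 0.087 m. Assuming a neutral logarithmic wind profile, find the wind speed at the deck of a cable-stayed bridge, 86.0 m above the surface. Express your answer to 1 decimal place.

18.9 m/s

Log law: V(z) ∝ ln(z/z₀), so V₂/V₁ = ln(z₂/z₀) / ln(z₁/z₀).
ln(86.0/0.087) = 6.8962, ln(4.0/0.087) = 3.8281
V₂ = 10.5 × 6.8962/3.8281 = 10.5 × 1.8014 = 18.9152 m/s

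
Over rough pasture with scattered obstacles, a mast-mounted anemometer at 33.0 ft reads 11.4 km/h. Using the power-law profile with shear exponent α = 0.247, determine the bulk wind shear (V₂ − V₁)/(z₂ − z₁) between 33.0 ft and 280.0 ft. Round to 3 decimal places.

Power law: V₂ = V₁ · (z₂/z₁)^α = 11.4 × (8.4848)^0.247 = 19.3321 km/h
ΔV/Δz = (19.3321 − 11.4)/(280.0 − 33.0) = 7.9321/247.0000 = 0.03211 km/h/ft

0.032 km/h/ft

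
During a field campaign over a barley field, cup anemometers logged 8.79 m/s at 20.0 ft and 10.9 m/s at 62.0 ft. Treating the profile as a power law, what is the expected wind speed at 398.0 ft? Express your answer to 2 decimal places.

First find α: α = ln(V₂/V₁)/ln(z₂/z₁) = ln(10.9/8.79)/ln(62.0/20.0) = 0.21515/1.13140 = 0.1902
Extrapolate from 62.0 ft to 398.0 ft: V₃ = 10.9 × (398.0/62.0)^0.1902 = 10.9 × 1.4241 = 15.5231 m/s

15.52 m/s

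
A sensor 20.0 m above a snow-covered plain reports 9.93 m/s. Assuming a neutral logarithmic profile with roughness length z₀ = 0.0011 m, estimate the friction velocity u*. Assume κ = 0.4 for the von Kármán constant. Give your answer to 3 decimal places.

Log law: V(z) = (u*/κ) · ln(z/z₀) ⇒ u* = κ · V / ln(z/z₀)
u* = 0.4 × 9.93 / ln(20.0/0.0011) = 0.4 × 9.93 / 9.8082
   = 3.9720 / 9.8082 = 0.4050 m/s

u* ≈ 0.405 m/s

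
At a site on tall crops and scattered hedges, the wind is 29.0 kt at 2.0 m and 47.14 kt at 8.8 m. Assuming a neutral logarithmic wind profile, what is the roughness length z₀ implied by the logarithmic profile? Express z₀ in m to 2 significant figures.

Log law: V(z) ∝ ln(z/z₀). With r = V₁/V₂ = 29.0/47.14 = 0.61519,
r · ln(z₂/z₀) = ln(z₁/z₀) ⇒ ln z₀ = (ln z₁ − r·ln z₂)/(1 − r)
ln z₀ = (0.69315 − 0.61519×2.17475) / 0.38481 = -1.6755
z₀ = exp(-1.6755) = 0.1872 m

z₀ ≈ 0.19 m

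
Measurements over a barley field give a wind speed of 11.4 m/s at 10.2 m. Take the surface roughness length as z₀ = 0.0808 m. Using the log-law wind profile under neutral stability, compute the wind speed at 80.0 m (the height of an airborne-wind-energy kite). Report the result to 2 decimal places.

Log law: V(z) ∝ ln(z/z₀), so V₂/V₁ = ln(z₂/z₀) / ln(z₁/z₀).
ln(80.0/0.0808) = 6.8978, ln(10.2/0.0808) = 4.8382
V₂ = 11.4 × 6.8978/4.8382 = 11.4 × 1.4257 = 16.2531 m/s

16.25 m/s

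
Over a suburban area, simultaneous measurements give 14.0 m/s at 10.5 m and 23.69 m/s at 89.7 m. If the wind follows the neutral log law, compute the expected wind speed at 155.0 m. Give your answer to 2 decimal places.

26.16 m/s

Log law: V ∝ ln(z/z₀). From the pair, with r = V₁/V₂ = 0.59097,
ln z₀ = (ln z₁ − r·ln z₂)/(1 − r) = (2.3514 − 0.59097×4.4965)/0.40903 = -0.7478 → z₀ = 0.4734 m
V₃ = V₁ · ln(z₃/z₀)/ln(z₁/z₀) = 14.0 × 5.7913/3.0992 = 26.1607 m/s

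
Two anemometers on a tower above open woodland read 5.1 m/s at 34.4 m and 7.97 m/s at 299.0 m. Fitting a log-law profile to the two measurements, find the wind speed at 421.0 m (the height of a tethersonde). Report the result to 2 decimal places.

Log law: V ∝ ln(z/z₀). From the pair, with r = V₁/V₂ = 0.63990,
ln z₀ = (ln z₁ − r·ln z₂)/(1 − r) = (3.5381 − 0.63990×5.7004)/0.36010 = -0.3045 → z₀ = 0.7375 m
V₃ = V₁ · ln(z₃/z₀)/ln(z₁/z₀) = 5.1 × 6.3471/3.8426 = 8.4242 m/s

8.42 m/s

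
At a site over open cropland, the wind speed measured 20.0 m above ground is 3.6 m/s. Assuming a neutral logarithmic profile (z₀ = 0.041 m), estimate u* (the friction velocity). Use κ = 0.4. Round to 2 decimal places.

Log law: V(z) = (u*/κ) · ln(z/z₀) ⇒ u* = κ · V / ln(z/z₀)
u* = 0.4 × 3.6 / ln(20.0/0.041) = 0.4 × 3.6 / 6.1899
   = 1.4400 / 6.1899 = 0.2326 m/s

u* ≈ 0.23 m/s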